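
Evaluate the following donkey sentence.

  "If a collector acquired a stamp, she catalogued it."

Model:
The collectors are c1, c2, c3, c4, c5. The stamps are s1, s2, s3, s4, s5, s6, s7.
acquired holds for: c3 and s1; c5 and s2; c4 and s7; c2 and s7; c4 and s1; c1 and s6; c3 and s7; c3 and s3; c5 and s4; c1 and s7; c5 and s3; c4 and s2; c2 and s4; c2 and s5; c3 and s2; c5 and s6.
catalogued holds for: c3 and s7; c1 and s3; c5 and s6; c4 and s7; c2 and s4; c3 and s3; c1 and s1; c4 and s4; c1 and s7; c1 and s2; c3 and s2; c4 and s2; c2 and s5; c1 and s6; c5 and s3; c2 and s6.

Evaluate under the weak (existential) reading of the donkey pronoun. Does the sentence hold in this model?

True

"it" takes "a stamp" as antecedent — a donkey pronoun bound across the clause boundary.
Weak reading: every collector c with some acquired-stamp has at least one acquired-stamp s such that catalogued(c,s).
Per collector: c1:✓  c2:✓  c3:✓  c4:✓  c5:✓
Every collector in the restrictor has a witness.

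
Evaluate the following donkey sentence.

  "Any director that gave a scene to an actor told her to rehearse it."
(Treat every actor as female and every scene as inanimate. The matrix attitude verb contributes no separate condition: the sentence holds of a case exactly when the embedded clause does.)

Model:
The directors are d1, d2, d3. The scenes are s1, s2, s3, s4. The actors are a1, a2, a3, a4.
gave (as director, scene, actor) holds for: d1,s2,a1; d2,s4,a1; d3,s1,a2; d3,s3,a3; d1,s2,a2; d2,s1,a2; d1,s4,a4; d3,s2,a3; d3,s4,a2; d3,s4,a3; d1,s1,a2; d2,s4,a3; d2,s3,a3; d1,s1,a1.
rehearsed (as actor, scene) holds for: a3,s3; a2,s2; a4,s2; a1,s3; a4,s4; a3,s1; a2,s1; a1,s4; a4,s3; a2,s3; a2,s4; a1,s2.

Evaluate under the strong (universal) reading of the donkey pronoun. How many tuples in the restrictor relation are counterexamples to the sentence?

4

"her" takes "an actor" as antecedent and "it" takes "a scene"; both are donkey pronouns co-varying with the restrictor.
Strong reading: for every (d,s,a) with gave(d,s,a), rehearsed(a,s).
Restrictor triples: (d1,s1,a1)→rehearsed(a1,s1) ✗  (d1,s1,a2)→rehearsed(a2,s1) ✓  (d1,s2,a1)→rehearsed(a1,s2) ✓  (d1,s2,a2)→rehearsed(a2,s2) ✓  (d1,s4,a4)→rehearsed(a4,s4) ✓  (d2,s1,a2)→rehearsed(a2,s1) ✓  (d2,s3,a3)→rehearsed(a3,s3) ✓  (d2,s4,a1)→rehearsed(a1,s4) ✓  (d2,s4,a3)→rehearsed(a3,s4) ✗  (d3,s1,a2)→rehearsed(a2,s1) ✓  (d3,s2,a3)→rehearsed(a3,s2) ✗  (d3,s3,a3)→rehearsed(a3,s3) ✓  (d3,s4,a2)→rehearsed(a2,s4) ✓  (d3,s4,a3)→rehearsed(a3,s4) ✗
Counterexamples (restrictor triples failing the scope): 4.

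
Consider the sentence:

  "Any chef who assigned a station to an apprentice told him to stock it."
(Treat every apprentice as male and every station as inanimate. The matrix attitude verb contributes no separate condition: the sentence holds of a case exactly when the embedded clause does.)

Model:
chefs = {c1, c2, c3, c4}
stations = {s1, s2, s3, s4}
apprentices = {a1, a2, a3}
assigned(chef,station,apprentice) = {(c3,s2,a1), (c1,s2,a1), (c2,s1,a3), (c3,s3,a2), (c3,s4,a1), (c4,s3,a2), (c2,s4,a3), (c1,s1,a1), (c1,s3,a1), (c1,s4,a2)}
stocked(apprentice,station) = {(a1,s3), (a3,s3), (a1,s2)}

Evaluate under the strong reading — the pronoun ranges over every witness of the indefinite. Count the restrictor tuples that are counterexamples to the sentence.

7

"him" takes "an apprentice" as antecedent and "it" takes "a station"; both are donkey pronouns co-varying with the restrictor.
Strong reading: for every (c,s,a) with assigned(c,s,a), stocked(a,s).
Restrictor triples: (c1,s1,a1)→stocked(a1,s1) ✗  (c1,s2,a1)→stocked(a1,s2) ✓  (c1,s3,a1)→stocked(a1,s3) ✓  (c1,s4,a2)→stocked(a2,s4) ✗  (c2,s1,a3)→stocked(a3,s1) ✗  (c2,s4,a3)→stocked(a3,s4) ✗  (c3,s2,a1)→stocked(a1,s2) ✓  (c3,s3,a2)→stocked(a2,s3) ✗  (c3,s4,a1)→stocked(a1,s4) ✗  (c4,s3,a2)→stocked(a2,s3) ✗
Counterexamples (restrictor triples failing the scope): 7.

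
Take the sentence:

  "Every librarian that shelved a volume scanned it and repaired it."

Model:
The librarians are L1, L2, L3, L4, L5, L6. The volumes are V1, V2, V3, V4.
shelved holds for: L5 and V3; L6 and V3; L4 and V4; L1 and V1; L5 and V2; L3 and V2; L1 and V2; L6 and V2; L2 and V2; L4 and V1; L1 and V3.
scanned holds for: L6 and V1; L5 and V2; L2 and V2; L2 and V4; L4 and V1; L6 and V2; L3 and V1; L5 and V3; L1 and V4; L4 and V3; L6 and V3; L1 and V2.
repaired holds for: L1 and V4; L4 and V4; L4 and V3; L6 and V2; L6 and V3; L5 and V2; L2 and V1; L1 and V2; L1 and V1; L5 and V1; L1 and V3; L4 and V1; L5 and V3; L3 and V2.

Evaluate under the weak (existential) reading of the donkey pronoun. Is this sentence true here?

"it" takes "a volume" as antecedent — a donkey pronoun bound across the clause boundary.
Weak reading: every librarian l with some shelved-volume has at least one shelved-volume v such that scanned(l,v) ∧ repaired(l,v).
Per librarian: L1:✓  L2:✗  L3:✗  L4:✓  L5:✓  L6:✓
L2 has no witness among its shelved-volumes.

False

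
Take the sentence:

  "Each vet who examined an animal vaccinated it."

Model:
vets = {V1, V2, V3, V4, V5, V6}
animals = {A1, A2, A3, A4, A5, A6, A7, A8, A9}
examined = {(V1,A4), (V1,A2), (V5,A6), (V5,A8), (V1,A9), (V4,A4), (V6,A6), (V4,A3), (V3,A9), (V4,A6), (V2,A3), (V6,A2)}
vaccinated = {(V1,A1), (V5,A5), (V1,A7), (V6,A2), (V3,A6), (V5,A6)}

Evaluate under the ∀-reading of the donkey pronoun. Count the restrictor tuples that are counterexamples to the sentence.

"it" takes "an animal" as antecedent — a donkey pronoun bound across the clause boundary.
Strong reading: for every (v,a) with examined(v,a), vaccinated(v,a).
Restrictor pairs: (V1,A2) ✗  (V1,A4) ✗  (V1,A9) ✗  (V2,A3) ✗  (V3,A9) ✗  (V4,A3) ✗  (V4,A4) ✗  (V4,A6) ✗  (V5,A6) ✓  (V5,A8) ✗  (V6,A2) ✓  (V6,A6) ✗
Counterexamples (restrictor pairs failing the scope): 10.

10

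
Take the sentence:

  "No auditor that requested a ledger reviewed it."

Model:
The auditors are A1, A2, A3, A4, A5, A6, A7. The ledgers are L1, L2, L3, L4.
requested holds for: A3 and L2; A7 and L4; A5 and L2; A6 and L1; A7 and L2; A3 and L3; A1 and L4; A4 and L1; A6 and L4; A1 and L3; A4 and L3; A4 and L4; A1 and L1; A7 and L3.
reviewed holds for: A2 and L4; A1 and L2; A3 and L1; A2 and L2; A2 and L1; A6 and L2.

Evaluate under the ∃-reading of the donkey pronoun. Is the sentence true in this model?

"it" takes "a ledger" as antecedent — a donkey pronoun bound across the clause boundary.
Truth condition: for no (a,l) with requested(a,l) does reviewed(a,l) hold.
Restrictor pairs — does the scope hold? (A1,L1):fails  (A1,L3):fails  (A1,L4):fails  (A3,L2):fails  (A3,L3):fails  (A4,L1):fails  (A4,L3):fails  (A4,L4):fails  (A5,L2):fails  (A6,L1):fails  (A6,L4):fails  (A7,L2):fails  (A7,L3):fails  (A7,L4):fails
Scope holds for no restrictor pair, so the sentence is true.

True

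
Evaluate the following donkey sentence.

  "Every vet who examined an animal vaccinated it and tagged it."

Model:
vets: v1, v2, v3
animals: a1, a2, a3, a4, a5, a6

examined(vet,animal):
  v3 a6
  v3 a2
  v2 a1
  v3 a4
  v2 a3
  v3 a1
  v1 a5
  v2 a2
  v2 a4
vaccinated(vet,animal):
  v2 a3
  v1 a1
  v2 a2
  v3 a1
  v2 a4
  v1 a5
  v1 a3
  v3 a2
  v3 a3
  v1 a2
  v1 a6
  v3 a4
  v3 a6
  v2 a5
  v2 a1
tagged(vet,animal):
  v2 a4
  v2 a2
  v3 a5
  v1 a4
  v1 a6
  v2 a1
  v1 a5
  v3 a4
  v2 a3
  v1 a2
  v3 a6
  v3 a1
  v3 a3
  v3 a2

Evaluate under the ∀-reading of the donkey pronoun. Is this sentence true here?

True

"it" takes "an animal" as antecedent — a donkey pronoun bound across the clause boundary.
Strong reading: for every (v,a) with examined(v,a), vaccinated(v,a) ∧ tagged(v,a).
Restrictor pairs: (v1,a5) ✓  (v2,a1) ✓  (v2,a2) ✓  (v2,a3) ✓  (v2,a4) ✓  (v3,a1) ✓  (v3,a2) ✓  (v3,a4) ✓  (v3,a6) ✓
Every restrictor pair satisfies the scope.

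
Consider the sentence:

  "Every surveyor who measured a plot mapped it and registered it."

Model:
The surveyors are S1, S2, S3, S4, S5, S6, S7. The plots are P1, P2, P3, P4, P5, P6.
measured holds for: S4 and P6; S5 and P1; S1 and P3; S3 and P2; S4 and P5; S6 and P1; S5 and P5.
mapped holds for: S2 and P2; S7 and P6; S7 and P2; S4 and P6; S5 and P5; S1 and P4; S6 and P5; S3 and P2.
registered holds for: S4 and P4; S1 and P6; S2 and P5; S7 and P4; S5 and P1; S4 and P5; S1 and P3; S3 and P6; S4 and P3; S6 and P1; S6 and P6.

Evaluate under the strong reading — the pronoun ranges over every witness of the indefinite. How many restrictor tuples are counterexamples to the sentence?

"it" takes "a plot" as antecedent — a donkey pronoun bound across the clause boundary.
Strong reading: for every (s,p) with measured(s,p), mapped(s,p) ∧ registered(s,p).
Restrictor pairs: (S1,P3) ✗  (S3,P2) ✗  (S4,P5) ✗  (S4,P6) ✗  (S5,P1) ✗  (S5,P5) ✗  (S6,P1) ✗
Counterexamples (restrictor pairs failing the scope): 7.

7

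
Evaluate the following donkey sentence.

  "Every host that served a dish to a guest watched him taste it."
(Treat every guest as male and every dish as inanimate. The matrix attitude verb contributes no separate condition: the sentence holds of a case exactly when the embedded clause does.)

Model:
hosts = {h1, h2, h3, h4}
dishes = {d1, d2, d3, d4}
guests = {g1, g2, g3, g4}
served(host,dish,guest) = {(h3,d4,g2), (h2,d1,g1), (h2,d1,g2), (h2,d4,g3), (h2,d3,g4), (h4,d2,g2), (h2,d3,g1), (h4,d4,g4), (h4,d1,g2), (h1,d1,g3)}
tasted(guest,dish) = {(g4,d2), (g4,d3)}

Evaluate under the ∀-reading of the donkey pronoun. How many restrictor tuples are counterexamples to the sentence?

9

"him" takes "a guest" as antecedent and "it" takes "a dish"; both are donkey pronouns co-varying with the restrictor.
Strong reading: for every (h,d,g) with served(h,d,g), tasted(g,d).
Restrictor triples: (h1,d1,g3)→tasted(g3,d1) ✗  (h2,d1,g1)→tasted(g1,d1) ✗  (h2,d1,g2)→tasted(g2,d1) ✗  (h2,d3,g1)→tasted(g1,d3) ✗  (h2,d3,g4)→tasted(g4,d3) ✓  (h2,d4,g3)→tasted(g3,d4) ✗  (h3,d4,g2)→tasted(g2,d4) ✗  (h4,d1,g2)→tasted(g2,d1) ✗  (h4,d2,g2)→tasted(g2,d2) ✗  (h4,d4,g4)→tasted(g4,d4) ✗
Counterexamples (restrictor triples failing the scope): 9.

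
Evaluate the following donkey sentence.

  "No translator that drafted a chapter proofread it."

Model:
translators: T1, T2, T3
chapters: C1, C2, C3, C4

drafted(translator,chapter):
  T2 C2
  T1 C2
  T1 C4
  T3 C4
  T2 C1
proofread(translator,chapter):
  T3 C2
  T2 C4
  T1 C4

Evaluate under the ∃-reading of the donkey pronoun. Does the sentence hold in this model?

"it" takes "a chapter" as antecedent — a donkey pronoun bound across the clause boundary.
Truth condition: for no (t,c) with drafted(t,c) does proofread(t,c) hold.
Restrictor pairs — does the scope hold? (T1,C2):fails  (T1,C4):holds  (T2,C1):fails  (T2,C2):fails  (T3,C4):fails
Scope holds for 1 pair(s), so the sentence is false.

False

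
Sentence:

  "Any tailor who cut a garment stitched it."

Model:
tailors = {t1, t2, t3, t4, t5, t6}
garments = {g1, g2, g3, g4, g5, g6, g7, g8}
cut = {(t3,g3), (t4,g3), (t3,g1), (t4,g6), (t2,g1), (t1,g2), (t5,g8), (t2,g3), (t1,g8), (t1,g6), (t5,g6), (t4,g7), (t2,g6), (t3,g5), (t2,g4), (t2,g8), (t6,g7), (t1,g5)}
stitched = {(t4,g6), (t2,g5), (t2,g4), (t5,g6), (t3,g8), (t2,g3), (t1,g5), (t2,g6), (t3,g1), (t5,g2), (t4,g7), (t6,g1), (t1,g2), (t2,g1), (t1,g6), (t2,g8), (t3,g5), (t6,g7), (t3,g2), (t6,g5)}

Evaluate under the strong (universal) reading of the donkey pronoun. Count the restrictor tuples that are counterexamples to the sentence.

4

"it" takes "a garment" as antecedent — a donkey pronoun bound across the clause boundary.
Strong reading: for every (t,g) with cut(t,g), stitched(t,g).
Restrictor pairs: (t1,g2) ✓  (t1,g5) ✓  (t1,g6) ✓  (t1,g8) ✗  (t2,g1) ✓  (t2,g3) ✓  (t2,g4) ✓  (t2,g6) ✓  (t2,g8) ✓  (t3,g1) ✓  (t3,g3) ✗  (t3,g5) ✓  (t4,g3) ✗  (t4,g6) ✓  (t4,g7) ✓  (t5,g6) ✓  (t5,g8) ✗  (t6,g7) ✓
Counterexamples (restrictor pairs failing the scope): 4.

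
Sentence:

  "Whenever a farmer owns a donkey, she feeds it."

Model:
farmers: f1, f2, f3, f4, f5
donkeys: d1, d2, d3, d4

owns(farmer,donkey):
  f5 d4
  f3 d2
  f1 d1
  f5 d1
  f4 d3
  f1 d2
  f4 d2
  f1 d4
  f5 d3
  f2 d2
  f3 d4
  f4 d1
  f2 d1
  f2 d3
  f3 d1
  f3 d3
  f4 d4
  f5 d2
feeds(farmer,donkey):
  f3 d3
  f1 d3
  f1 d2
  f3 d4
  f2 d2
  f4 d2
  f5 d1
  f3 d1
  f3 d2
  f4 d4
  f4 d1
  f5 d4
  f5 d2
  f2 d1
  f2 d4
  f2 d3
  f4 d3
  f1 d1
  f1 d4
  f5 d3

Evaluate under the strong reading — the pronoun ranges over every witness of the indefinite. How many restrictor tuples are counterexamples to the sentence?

0

"it" takes "a donkey" as antecedent — a donkey pronoun bound across the clause boundary.
Strong reading: for every (f,d) with owns(f,d), feeds(f,d).
Restrictor pairs: (f1,d1) ✓  (f1,d2) ✓  (f1,d4) ✓  (f2,d1) ✓  (f2,d2) ✓  (f2,d3) ✓  (f3,d1) ✓  (f3,d2) ✓  (f3,d3) ✓  (f3,d4) ✓  (f4,d1) ✓  (f4,d2) ✓  (f4,d3) ✓  (f4,d4) ✓  (f5,d1) ✓  (f5,d2) ✓  (f5,d3) ✓  (f5,d4) ✓
Counterexamples (restrictor pairs failing the scope): 0.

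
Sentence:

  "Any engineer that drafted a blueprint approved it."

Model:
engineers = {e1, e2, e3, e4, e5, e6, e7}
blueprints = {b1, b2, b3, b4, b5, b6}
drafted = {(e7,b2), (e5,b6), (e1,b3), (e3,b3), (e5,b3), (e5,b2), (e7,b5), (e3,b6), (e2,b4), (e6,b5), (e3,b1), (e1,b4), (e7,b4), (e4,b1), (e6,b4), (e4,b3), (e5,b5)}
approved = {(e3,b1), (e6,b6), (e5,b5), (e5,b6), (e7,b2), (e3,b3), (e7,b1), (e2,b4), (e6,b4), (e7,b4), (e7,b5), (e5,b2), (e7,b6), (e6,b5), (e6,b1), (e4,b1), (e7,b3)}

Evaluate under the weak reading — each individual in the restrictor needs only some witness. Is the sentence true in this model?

False

"it" takes "a blueprint" as antecedent — a donkey pronoun bound across the clause boundary.
Weak reading: every engineer e with some drafted-blueprint has at least one drafted-blueprint b such that approved(e,b).
Per engineer: e1:✗  e2:✓  e3:✓  e4:✓  e5:✓  e6:✓  e7:✓
e1 has no witness among its drafted-blueprints.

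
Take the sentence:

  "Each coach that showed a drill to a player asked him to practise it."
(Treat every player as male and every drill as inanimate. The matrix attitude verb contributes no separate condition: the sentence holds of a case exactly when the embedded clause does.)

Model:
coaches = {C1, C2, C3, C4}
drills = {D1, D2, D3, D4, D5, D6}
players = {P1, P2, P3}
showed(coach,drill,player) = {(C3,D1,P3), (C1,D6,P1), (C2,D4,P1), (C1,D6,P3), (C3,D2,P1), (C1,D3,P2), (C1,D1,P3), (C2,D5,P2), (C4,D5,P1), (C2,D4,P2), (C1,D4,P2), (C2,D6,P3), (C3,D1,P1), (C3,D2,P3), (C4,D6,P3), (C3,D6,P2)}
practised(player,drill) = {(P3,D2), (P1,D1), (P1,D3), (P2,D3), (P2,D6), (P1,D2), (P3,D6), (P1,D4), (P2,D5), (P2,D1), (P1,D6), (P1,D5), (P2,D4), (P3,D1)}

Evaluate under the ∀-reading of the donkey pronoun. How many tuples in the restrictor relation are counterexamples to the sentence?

0

"him" takes "a player" as antecedent and "it" takes "a drill"; both are donkey pronouns co-varying with the restrictor.
Strong reading: for every (c,d,p) with showed(c,d,p), practised(p,d).
Restrictor triples: (C1,D1,P3)→practised(P3,D1) ✓  (C1,D3,P2)→practised(P2,D3) ✓  (C1,D4,P2)→practised(P2,D4) ✓  (C1,D6,P1)→practised(P1,D6) ✓  (C1,D6,P3)→practised(P3,D6) ✓  (C2,D4,P1)→practised(P1,D4) ✓  (C2,D4,P2)→practised(P2,D4) ✓  (C2,D5,P2)→practised(P2,D5) ✓  (C2,D6,P3)→practised(P3,D6) ✓  (C3,D1,P1)→practised(P1,D1) ✓  (C3,D1,P3)→practised(P3,D1) ✓  (C3,D2,P1)→practised(P1,D2) ✓  (C3,D2,P3)→practised(P3,D2) ✓  (C3,D6,P2)→practised(P2,D6) ✓  (C4,D5,P1)→practised(P1,D5) ✓  (C4,D6,P3)→practised(P3,D6) ✓
Counterexamples (restrictor triples failing the scope): 0.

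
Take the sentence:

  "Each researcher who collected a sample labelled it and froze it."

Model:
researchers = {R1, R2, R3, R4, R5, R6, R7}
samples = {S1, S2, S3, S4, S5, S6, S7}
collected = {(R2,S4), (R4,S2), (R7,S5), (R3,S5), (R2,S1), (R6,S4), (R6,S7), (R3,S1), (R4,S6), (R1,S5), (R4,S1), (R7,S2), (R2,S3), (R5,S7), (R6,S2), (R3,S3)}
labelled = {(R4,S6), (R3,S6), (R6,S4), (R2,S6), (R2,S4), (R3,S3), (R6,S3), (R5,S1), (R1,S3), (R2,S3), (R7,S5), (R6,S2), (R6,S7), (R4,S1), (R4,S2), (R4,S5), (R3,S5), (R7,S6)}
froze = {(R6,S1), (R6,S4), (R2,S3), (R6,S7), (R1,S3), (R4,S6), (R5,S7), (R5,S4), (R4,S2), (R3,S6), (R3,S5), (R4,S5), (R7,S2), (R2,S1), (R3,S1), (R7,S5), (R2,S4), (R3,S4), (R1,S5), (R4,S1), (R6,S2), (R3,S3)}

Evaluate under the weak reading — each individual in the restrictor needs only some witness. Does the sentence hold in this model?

False

"it" takes "a sample" as antecedent — a donkey pronoun bound across the clause boundary.
Weak reading: every researcher r with some collected-sample has at least one collected-sample s such that labelled(r,s) ∧ froze(r,s).
Per researcher: R1:✗  R2:✓  R3:✓  R4:✓  R5:✗  R6:✓  R7:✓
R1 has no witness among its collected-samples.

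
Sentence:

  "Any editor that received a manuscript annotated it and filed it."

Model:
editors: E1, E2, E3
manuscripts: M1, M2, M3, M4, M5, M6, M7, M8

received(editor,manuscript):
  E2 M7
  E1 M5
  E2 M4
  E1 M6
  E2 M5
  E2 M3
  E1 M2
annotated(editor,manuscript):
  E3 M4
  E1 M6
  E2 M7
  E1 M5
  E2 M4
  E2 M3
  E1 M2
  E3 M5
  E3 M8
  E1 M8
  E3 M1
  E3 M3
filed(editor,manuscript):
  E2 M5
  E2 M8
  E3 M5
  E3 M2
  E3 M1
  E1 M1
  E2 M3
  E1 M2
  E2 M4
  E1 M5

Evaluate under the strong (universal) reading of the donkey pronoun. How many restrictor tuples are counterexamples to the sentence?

"it" takes "a manuscript" as antecedent — a donkey pronoun bound across the clause boundary.
Strong reading: for every (e,m) with received(e,m), annotated(e,m) ∧ filed(e,m).
Restrictor pairs: (E1,M2) ✓  (E1,M5) ✓  (E1,M6) ✗  (E2,M3) ✓  (E2,M4) ✓  (E2,M5) ✗  (E2,M7) ✗
Counterexamples (restrictor pairs failing the scope): 3.

3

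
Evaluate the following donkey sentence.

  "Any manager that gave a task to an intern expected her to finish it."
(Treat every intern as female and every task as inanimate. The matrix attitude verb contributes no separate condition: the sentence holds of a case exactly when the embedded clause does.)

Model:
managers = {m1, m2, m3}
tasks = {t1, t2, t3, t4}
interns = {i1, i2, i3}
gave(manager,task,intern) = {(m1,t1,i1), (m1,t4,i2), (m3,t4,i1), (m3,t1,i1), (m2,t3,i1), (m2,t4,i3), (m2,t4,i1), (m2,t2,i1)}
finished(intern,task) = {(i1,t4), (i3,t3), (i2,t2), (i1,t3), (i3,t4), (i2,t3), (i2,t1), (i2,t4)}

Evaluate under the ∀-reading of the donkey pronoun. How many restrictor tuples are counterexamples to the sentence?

"her" takes "an intern" as antecedent and "it" takes "a task"; both are donkey pronouns co-varying with the restrictor.
Strong reading: for every (m,t,i) with gave(m,t,i), finished(i,t).
Restrictor triples: (m1,t1,i1)→finished(i1,t1) ✗  (m1,t4,i2)→finished(i2,t4) ✓  (m2,t2,i1)→finished(i1,t2) ✗  (m2,t3,i1)→finished(i1,t3) ✓  (m2,t4,i1)→finished(i1,t4) ✓  (m2,t4,i3)→finished(i3,t4) ✓  (m3,t1,i1)→finished(i1,t1) ✗  (m3,t4,i1)→finished(i1,t4) ✓
Counterexamples (restrictor triples failing the scope): 3.

3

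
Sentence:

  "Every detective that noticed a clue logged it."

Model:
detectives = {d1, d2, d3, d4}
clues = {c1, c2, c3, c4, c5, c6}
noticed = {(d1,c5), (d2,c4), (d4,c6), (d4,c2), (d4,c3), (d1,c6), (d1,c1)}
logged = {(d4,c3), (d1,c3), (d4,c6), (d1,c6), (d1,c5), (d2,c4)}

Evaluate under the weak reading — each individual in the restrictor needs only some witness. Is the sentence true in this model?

True

"it" takes "a clue" as antecedent — a donkey pronoun bound across the clause boundary.
Weak reading: every detective d with some noticed-clue has at least one noticed-clue c such that logged(d,c).
Per detective: d1:✓  d2:✓  d4:✓
Every detective in the restrictor has a witness.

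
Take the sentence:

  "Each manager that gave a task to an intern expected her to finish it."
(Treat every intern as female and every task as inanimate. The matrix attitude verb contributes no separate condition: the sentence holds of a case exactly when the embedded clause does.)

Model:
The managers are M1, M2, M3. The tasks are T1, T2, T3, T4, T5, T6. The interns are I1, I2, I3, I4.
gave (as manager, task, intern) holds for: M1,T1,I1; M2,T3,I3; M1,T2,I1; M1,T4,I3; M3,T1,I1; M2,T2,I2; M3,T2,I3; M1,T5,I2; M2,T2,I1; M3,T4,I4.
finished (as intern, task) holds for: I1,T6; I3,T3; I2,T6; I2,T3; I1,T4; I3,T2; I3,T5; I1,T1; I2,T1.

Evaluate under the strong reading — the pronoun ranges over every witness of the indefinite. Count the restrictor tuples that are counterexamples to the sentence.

"her" takes "an intern" as antecedent and "it" takes "a task"; both are donkey pronouns co-varying with the restrictor.
Strong reading: for every (m,t,i) with gave(m,t,i), finished(i,t).
Restrictor triples: (M1,T1,I1)→finished(I1,T1) ✓  (M1,T2,I1)→finished(I1,T2) ✗  (M1,T4,I3)→finished(I3,T4) ✗  (M1,T5,I2)→finished(I2,T5) ✗  (M2,T2,I1)→finished(I1,T2) ✗  (M2,T2,I2)→finished(I2,T2) ✗  (M2,T3,I3)→finished(I3,T3) ✓  (M3,T1,I1)→finished(I1,T1) ✓  (M3,T2,I3)→finished(I3,T2) ✓  (M3,T4,I4)→finished(I4,T4) ✗
Counterexamples (restrictor triples failing the scope): 6.

6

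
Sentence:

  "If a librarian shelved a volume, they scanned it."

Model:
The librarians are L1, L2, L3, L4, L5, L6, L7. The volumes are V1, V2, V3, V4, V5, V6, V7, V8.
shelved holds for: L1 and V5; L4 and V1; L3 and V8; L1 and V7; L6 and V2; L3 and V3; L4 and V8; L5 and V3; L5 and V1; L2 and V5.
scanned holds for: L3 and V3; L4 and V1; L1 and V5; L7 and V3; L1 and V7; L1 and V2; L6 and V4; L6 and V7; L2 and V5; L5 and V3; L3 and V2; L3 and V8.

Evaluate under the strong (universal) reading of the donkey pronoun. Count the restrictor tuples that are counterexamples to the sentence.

"it" takes "a volume" as antecedent — a donkey pronoun bound across the clause boundary.
Strong reading: for every (l,v) with shelved(l,v), scanned(l,v).
Restrictor pairs: (L1,V5) ✓  (L1,V7) ✓  (L2,V5) ✓  (L3,V3) ✓  (L3,V8) ✓  (L4,V1) ✓  (L4,V8) ✗  (L5,V1) ✗  (L5,V3) ✓  (L6,V2) ✗
Counterexamples (restrictor pairs failing the scope): 3.

3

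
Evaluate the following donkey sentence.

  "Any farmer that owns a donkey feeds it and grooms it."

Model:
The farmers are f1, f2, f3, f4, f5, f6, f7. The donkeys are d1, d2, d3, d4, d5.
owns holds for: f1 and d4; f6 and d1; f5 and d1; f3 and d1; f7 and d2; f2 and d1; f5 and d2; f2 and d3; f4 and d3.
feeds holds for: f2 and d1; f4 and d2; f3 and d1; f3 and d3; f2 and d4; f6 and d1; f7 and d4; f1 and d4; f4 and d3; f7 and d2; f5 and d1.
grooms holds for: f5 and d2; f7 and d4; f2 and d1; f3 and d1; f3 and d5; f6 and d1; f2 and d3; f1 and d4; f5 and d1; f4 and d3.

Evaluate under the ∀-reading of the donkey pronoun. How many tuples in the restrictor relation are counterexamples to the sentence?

3

"it" takes "a donkey" as antecedent — a donkey pronoun bound across the clause boundary.
Strong reading: for every (f,d) with owns(f,d), feeds(f,d) ∧ grooms(f,d).
Restrictor pairs: (f1,d4) ✓  (f2,d1) ✓  (f2,d3) ✗  (f3,d1) ✓  (f4,d3) ✓  (f5,d1) ✓  (f5,d2) ✗  (f6,d1) ✓  (f7,d2) ✗
Counterexamples (restrictor pairs failing the scope): 3.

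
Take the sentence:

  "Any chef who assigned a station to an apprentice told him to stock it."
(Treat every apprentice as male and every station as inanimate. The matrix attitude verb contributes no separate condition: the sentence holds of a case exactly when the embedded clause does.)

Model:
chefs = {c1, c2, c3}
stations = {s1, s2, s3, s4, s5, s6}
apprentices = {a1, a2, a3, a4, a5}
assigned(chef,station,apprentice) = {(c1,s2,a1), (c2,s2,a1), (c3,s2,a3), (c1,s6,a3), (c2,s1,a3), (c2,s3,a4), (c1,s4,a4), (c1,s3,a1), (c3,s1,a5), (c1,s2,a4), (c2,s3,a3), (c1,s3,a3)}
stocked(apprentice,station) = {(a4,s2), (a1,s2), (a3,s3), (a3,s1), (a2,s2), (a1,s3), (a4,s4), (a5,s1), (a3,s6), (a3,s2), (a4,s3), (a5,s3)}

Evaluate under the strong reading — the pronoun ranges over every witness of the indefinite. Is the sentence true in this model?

"him" takes "an apprentice" as antecedent and "it" takes "a station"; both are donkey pronouns co-varying with the restrictor.
Strong reading: for every (c,s,a) with assigned(c,s,a), stocked(a,s).
Restrictor triples: (c1,s2,a1)→stocked(a1,s2) ✓  (c1,s2,a4)→stocked(a4,s2) ✓  (c1,s3,a1)→stocked(a1,s3) ✓  (c1,s3,a3)→stocked(a3,s3) ✓  (c1,s4,a4)→stocked(a4,s4) ✓  (c1,s6,a3)→stocked(a3,s6) ✓  (c2,s1,a3)→stocked(a3,s1) ✓  (c2,s2,a1)→stocked(a1,s2) ✓  (c2,s3,a3)→stocked(a3,s3) ✓  (c2,s3,a4)→stocked(a4,s3) ✓  (c3,s1,a5)→stocked(a5,s1) ✓  (c3,s2,a3)→stocked(a3,s2) ✓
Every restrictor triple satisfies the scope.

True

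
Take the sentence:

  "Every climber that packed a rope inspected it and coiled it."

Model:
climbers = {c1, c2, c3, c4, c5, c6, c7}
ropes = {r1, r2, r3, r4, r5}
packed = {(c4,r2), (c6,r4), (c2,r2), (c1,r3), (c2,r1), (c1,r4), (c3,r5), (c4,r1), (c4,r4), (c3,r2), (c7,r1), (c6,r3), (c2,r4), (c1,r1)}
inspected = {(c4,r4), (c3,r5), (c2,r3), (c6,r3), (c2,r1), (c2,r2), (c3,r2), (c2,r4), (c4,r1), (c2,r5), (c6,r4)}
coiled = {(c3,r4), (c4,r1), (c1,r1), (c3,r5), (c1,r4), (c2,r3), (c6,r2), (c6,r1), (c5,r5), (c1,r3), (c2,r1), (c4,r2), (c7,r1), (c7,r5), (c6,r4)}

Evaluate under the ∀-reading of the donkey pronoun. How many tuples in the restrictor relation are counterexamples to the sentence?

10

"it" takes "a rope" as antecedent — a donkey pronoun bound across the clause boundary.
Strong reading: for every (c,r) with packed(c,r), inspected(c,r) ∧ coiled(c,r).
Restrictor pairs: (c1,r1) ✗  (c1,r3) ✗  (c1,r4) ✗  (c2,r1) ✓  (c2,r2) ✗  (c2,r4) ✗  (c3,r2) ✗  (c3,r5) ✓  (c4,r1) ✓  (c4,r2) ✗  (c4,r4) ✗  (c6,r3) ✗  (c6,r4) ✓  (c7,r1) ✗
Counterexamples (restrictor pairs failing the scope): 10.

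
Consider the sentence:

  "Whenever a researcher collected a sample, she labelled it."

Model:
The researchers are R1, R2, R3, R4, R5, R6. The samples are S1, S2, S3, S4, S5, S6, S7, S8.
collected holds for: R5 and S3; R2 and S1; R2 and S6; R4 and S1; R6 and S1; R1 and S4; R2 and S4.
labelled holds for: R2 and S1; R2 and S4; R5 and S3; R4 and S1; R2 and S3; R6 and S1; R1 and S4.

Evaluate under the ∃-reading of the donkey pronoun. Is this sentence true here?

"it" takes "a sample" as antecedent — a donkey pronoun bound across the clause boundary.
Weak reading: every researcher r with some collected-sample has at least one collected-sample s such that labelled(r,s).
Per researcher: R1:✓  R2:✓  R4:✓  R5:✓  R6:✓
Every researcher in the restrictor has a witness.

True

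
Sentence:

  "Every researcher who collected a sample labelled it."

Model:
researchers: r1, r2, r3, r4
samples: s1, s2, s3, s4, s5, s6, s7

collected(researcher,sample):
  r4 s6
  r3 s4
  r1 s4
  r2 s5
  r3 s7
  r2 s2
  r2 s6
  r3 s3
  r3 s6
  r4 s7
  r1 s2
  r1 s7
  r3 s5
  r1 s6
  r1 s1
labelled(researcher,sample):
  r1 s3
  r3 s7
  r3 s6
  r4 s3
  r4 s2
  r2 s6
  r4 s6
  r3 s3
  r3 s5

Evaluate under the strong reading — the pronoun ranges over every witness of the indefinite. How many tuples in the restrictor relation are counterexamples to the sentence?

9

"it" takes "a sample" as antecedent — a donkey pronoun bound across the clause boundary.
Strong reading: for every (r,s) with collected(r,s), labelled(r,s).
Restrictor pairs: (r1,s1) ✗  (r1,s2) ✗  (r1,s4) ✗  (r1,s6) ✗  (r1,s7) ✗  (r2,s2) ✗  (r2,s5) ✗  (r2,s6) ✓  (r3,s3) ✓  (r3,s4) ✗  (r3,s5) ✓  (r3,s6) ✓  (r3,s7) ✓  (r4,s6) ✓  (r4,s7) ✗
Counterexamples (restrictor pairs failing the scope): 9.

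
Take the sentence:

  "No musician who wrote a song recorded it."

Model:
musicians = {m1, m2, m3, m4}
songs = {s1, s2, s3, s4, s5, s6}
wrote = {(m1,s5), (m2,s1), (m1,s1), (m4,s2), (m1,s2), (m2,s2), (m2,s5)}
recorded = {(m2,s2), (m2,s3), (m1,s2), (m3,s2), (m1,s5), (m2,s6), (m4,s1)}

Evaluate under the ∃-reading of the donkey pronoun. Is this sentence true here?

False

"it" takes "a song" as antecedent — a donkey pronoun bound across the clause boundary.
Truth condition: for no (m,s) with wrote(m,s) does recorded(m,s) hold.
Restrictor pairs — does the scope hold? (m1,s1):fails  (m1,s2):holds  (m1,s5):holds  (m2,s1):fails  (m2,s2):holds  (m2,s5):fails  (m4,s2):fails
Scope holds for 3 pair(s), so the sentence is false.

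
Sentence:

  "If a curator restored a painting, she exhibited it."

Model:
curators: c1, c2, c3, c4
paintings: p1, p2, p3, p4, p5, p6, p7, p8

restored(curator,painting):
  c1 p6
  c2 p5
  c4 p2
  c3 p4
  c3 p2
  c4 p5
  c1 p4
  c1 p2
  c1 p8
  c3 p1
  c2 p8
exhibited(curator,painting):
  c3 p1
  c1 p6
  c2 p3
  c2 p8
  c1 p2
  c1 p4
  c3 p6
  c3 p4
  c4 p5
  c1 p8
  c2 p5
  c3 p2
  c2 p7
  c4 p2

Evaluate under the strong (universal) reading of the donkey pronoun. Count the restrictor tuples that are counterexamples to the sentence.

"it" takes "a painting" as antecedent — a donkey pronoun bound across the clause boundary.
Strong reading: for every (c,p) with restored(c,p), exhibited(c,p).
Restrictor pairs: (c1,p2) ✓  (c1,p4) ✓  (c1,p6) ✓  (c1,p8) ✓  (c2,p5) ✓  (c2,p8) ✓  (c3,p1) ✓  (c3,p2) ✓  (c3,p4) ✓  (c4,p2) ✓  (c4,p5) ✓
Counterexamples (restrictor pairs failing the scope): 0.

0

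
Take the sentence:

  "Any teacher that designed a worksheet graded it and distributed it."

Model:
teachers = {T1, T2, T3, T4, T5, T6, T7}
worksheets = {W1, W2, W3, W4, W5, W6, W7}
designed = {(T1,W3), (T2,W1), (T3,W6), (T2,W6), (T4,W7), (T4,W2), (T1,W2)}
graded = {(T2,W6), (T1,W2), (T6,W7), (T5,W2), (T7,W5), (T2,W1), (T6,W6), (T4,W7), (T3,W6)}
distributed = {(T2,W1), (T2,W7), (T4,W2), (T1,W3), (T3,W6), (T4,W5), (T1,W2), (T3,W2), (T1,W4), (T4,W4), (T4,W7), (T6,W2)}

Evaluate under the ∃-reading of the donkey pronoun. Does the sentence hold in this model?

True

"it" takes "a worksheet" as antecedent — a donkey pronoun bound across the clause boundary.
Weak reading: every teacher t with some designed-worksheet has at least one designed-worksheet w such that graded(t,w) ∧ distributed(t,w).
Per teacher: T1:✓  T2:✓  T3:✓  T4:✓
Every teacher in the restrictor has a witness.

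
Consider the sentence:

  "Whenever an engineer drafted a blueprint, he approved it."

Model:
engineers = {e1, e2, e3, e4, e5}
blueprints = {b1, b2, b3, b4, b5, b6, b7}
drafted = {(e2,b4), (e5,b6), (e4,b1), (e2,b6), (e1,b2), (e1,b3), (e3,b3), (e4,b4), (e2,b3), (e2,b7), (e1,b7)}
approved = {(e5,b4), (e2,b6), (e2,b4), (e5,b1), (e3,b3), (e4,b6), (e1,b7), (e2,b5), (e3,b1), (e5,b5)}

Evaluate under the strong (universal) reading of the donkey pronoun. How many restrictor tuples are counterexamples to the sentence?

"it" takes "a blueprint" as antecedent — a donkey pronoun bound across the clause boundary.
Strong reading: for every (e,b) with drafted(e,b), approved(e,b).
Restrictor pairs: (e1,b2) ✗  (e1,b3) ✗  (e1,b7) ✓  (e2,b3) ✗  (e2,b4) ✓  (e2,b6) ✓  (e2,b7) ✗  (e3,b3) ✓  (e4,b1) ✗  (e4,b4) ✗  (e5,b6) ✗
Counterexamples (restrictor pairs failing the scope): 7.

7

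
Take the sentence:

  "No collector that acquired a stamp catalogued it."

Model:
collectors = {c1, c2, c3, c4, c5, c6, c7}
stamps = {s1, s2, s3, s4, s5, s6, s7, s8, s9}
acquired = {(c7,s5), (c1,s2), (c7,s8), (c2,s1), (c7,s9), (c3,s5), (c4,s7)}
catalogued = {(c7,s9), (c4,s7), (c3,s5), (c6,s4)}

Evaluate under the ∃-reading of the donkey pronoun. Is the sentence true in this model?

False

"it" takes "a stamp" as antecedent — a donkey pronoun bound across the clause boundary.
Truth condition: for no (c,s) with acquired(c,s) does catalogued(c,s) hold.
Restrictor pairs — does the scope hold? (c1,s2):fails  (c2,s1):fails  (c3,s5):holds  (c4,s7):holds  (c7,s5):fails  (c7,s8):fails  (c7,s9):holds
Scope holds for 3 pair(s), so the sentence is false.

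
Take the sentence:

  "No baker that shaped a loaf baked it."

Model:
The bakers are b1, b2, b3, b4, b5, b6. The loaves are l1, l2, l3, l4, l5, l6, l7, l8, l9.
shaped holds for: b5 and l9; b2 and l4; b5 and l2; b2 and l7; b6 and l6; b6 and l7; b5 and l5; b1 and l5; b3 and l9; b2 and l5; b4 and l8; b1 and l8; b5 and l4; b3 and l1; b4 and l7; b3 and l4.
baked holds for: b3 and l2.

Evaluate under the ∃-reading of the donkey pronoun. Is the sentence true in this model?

"it" takes "a loaf" as antecedent — a donkey pronoun bound across the clause boundary.
Truth condition: for no (b,l) with shaped(b,l) does baked(b,l) hold.
Restrictor pairs — does the scope hold? (b1,l5):fails  (b1,l8):fails  (b2,l4):fails  (b2,l5):fails  (b2,l7):fails  (b3,l1):fails  (b3,l4):fails  (b3,l9):fails  (b4,l7):fails  (b4,l8):fails  (b5,l2):fails  (b5,l4):fails  (b5,l5):fails  (b5,l9):fails  (b6,l6):fails  (b6,l7):fails
Scope holds for no restrictor pair, so the sentence is true.

True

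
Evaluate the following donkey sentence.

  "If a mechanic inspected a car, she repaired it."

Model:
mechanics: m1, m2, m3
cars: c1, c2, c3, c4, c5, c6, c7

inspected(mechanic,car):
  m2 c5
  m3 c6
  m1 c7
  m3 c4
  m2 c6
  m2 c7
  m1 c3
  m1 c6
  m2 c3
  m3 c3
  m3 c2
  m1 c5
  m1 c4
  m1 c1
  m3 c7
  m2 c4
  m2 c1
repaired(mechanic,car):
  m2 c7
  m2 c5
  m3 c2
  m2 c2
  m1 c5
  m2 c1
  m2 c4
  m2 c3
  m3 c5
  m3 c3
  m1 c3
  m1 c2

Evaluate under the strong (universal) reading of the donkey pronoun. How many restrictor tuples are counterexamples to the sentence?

8

"it" takes "a car" as antecedent — a donkey pronoun bound across the clause boundary.
Strong reading: for every (m,c) with inspected(m,c), repaired(m,c).
Restrictor pairs: (m1,c1) ✗  (m1,c3) ✓  (m1,c4) ✗  (m1,c5) ✓  (m1,c6) ✗  (m1,c7) ✗  (m2,c1) ✓  (m2,c3) ✓  (m2,c4) ✓  (m2,c5) ✓  (m2,c6) ✗  (m2,c7) ✓  (m3,c2) ✓  (m3,c3) ✓  (m3,c4) ✗  (m3,c6) ✗  (m3,c7) ✗
Counterexamples (restrictor pairs failing the scope): 8.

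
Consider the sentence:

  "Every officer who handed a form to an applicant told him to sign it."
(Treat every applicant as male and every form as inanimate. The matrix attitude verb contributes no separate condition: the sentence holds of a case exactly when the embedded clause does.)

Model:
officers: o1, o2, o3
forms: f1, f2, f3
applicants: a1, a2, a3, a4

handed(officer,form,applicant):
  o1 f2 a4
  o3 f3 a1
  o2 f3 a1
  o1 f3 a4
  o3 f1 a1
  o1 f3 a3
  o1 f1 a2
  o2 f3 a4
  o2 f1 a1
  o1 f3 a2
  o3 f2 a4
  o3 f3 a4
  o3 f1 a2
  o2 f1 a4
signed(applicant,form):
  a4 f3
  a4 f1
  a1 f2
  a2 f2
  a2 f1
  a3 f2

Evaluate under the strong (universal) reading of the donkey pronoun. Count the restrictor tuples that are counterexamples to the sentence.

"him" takes "an applicant" as antecedent and "it" takes "a form"; both are donkey pronouns co-varying with the restrictor.
Strong reading: for every (o,f,a) with handed(o,f,a), signed(a,f).
Restrictor triples: (o1,f1,a2)→signed(a2,f1) ✓  (o1,f2,a4)→signed(a4,f2) ✗  (o1,f3,a2)→signed(a2,f3) ✗  (o1,f3,a3)→signed(a3,f3) ✗  (o1,f3,a4)→signed(a4,f3) ✓  (o2,f1,a1)→signed(a1,f1) ✗  (o2,f1,a4)→signed(a4,f1) ✓  (o2,f3,a1)→signed(a1,f3) ✗  (o2,f3,a4)→signed(a4,f3) ✓  (o3,f1,a1)→signed(a1,f1) ✗  (o3,f1,a2)→signed(a2,f1) ✓  (o3,f2,a4)→signed(a4,f2) ✗  (o3,f3,a1)→signed(a1,f3) ✗  (o3,f3,a4)→signed(a4,f3) ✓
Counterexamples (restrictor triples failing the scope): 8.

8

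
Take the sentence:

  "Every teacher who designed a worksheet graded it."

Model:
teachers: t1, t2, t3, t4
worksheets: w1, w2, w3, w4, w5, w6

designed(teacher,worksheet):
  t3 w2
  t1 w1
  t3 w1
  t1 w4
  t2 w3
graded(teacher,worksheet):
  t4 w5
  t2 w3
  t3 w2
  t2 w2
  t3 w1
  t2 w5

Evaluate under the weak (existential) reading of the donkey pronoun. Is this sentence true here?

"it" takes "a worksheet" as antecedent — a donkey pronoun bound across the clause boundary.
Weak reading: every teacher t with some designed-worksheet has at least one designed-worksheet w such that graded(t,w).
Per teacher: t1:✗  t2:✓  t3:✓
t1 has no witness among its designed-worksheets.

False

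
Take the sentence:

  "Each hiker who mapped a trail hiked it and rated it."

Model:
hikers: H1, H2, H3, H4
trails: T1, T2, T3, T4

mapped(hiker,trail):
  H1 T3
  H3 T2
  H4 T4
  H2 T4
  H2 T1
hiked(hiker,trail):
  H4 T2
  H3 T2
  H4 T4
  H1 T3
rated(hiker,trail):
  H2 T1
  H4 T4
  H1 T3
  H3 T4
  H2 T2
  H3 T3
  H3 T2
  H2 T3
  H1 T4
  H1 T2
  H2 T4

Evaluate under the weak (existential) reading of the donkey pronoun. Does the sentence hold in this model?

"it" takes "a trail" as antecedent — a donkey pronoun bound across the clause boundary.
Weak reading: every hiker h with some mapped-trail has at least one mapped-trail t such that hiked(h,t) ∧ rated(h,t).
Per hiker: H1:✓  H2:✗  H3:✓  H4:✓
H2 has no witness among its mapped-trails.

False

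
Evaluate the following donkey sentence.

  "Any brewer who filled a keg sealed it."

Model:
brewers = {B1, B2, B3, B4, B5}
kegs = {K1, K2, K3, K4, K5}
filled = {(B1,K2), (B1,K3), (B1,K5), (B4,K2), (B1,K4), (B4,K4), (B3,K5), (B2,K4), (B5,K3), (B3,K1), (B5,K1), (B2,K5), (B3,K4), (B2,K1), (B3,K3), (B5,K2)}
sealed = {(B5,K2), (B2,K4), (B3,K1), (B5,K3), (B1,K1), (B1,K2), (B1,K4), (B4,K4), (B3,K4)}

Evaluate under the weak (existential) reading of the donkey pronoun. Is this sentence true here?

True

"it" takes "a keg" as antecedent — a donkey pronoun bound across the clause boundary.
Weak reading: every brewer b with some filled-keg has at least one filled-keg k such that sealed(b,k).
Per brewer: B1:✓  B2:✓  B3:✓  B4:✓  B5:✓
Every brewer in the restrictor has a witness.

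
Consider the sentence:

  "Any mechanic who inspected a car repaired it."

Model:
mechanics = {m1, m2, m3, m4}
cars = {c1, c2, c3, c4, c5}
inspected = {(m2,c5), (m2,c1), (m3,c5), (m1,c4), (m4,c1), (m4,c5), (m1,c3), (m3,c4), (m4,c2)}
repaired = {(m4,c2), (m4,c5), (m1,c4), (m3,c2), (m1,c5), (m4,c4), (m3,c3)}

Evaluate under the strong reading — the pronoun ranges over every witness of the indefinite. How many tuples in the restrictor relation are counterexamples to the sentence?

"it" takes "a car" as antecedent — a donkey pronoun bound across the clause boundary.
Strong reading: for every (m,c) with inspected(m,c), repaired(m,c).
Restrictor pairs: (m1,c3) ✗  (m1,c4) ✓  (m2,c1) ✗  (m2,c5) ✗  (m3,c4) ✗  (m3,c5) ✗  (m4,c1) ✗  (m4,c2) ✓  (m4,c5) ✓
Counterexamples (restrictor pairs failing the scope): 6.

6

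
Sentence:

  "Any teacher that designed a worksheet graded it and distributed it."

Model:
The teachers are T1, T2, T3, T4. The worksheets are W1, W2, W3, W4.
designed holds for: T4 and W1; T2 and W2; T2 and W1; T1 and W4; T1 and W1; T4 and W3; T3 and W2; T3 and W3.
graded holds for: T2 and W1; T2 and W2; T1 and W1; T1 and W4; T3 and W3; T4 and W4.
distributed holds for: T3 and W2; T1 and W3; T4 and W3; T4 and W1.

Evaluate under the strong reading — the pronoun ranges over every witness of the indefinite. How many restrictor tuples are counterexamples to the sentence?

"it" takes "a worksheet" as antecedent — a donkey pronoun bound across the clause boundary.
Strong reading: for every (t,w) with designed(t,w), graded(t,w) ∧ distributed(t,w).
Restrictor pairs: (T1,W1) ✗  (T1,W4) ✗  (T2,W1) ✗  (T2,W2) ✗  (T3,W2) ✗  (T3,W3) ✗  (T4,W1) ✗  (T4,W3) ✗
Counterexamples (restrictor pairs failing the scope): 8.

8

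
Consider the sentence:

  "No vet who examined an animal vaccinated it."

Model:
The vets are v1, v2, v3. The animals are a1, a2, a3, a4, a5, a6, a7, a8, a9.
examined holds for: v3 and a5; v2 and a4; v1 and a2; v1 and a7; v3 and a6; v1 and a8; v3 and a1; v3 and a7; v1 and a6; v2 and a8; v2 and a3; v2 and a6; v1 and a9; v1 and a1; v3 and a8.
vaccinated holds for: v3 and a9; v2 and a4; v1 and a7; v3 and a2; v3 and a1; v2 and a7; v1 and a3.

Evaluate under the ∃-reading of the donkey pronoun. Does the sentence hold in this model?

False

"it" takes "an animal" as antecedent — a donkey pronoun bound across the clause boundary.
Truth condition: for no (v,a) with examined(v,a) does vaccinated(v,a) hold.
Restrictor pairs — does the scope hold? (v1,a1):fails  (v1,a2):fails  (v1,a6):fails  (v1,a7):holds  (v1,a8):fails  (v1,a9):fails  (v2,a3):fails  (v2,a4):holds  (v2,a6):fails  (v2,a8):fails  (v3,a1):holds  (v3,a5):fails  (v3,a6):fails  (v3,a7):fails  (v3,a8):fails
Scope holds for 3 pair(s), so the sentence is false.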